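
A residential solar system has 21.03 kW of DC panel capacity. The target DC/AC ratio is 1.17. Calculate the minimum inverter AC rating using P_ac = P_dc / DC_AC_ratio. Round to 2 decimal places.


The inverter AC capacity is determined by the DC/AC ratio.
Given: P_dc = 21.03 kW, DC/AC ratio = 1.17
P_ac = P_dc / ratio = 21.03 / 1.17
P_ac = 17.97 kW

17.97


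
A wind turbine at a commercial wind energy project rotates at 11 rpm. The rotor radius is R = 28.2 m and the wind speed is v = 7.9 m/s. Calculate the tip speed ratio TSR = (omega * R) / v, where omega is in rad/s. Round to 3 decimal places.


Convert rotational speed to rad/s:
  omega = 11 * 2 * pi / 60 = 1.1519 rad/s
Compute tip speed:
  v_tip = omega * R = 1.1519 * 28.2 = 32.484 m/s
Tip speed ratio:
  TSR = v_tip / v_wind = 32.484 / 7.9 = 4.112

4.112


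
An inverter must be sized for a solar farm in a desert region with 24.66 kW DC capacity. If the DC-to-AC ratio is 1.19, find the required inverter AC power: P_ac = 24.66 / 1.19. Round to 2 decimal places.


The inverter AC capacity is determined by the DC/AC ratio.
Given: P_dc = 24.66 kW, DC/AC ratio = 1.19
P_ac = P_dc / ratio = 24.66 / 1.19
P_ac = 20.72 kW

20.72


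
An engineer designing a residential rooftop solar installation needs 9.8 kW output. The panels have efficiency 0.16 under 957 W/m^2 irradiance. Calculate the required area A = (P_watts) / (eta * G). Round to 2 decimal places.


Convert target power to watts: P = 9.8 * 1000 = 9800.0 W
Compute denominator: eta * G = 0.16 * 957 = 153.12
Required area A = P / (eta * G) = 9800.0 / 153.12
A = 64.00 m^2

64.00


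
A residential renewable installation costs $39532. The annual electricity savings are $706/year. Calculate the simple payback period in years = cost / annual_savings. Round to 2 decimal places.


Simple payback period = initial cost / annual savings
Payback = 39532 / 706
Payback = 55.99 years

55.99


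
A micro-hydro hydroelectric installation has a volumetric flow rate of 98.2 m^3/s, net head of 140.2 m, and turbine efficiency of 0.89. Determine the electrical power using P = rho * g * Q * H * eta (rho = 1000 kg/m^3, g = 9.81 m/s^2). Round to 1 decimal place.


Apply the hydropower formula P = rho * g * Q * H * eta
rho * g = 1000 * 9.81 = 9810.0
P = 9810.0 * 98.2 * 140.2 * 0.89
P = 120203888.1 W

120203888.1


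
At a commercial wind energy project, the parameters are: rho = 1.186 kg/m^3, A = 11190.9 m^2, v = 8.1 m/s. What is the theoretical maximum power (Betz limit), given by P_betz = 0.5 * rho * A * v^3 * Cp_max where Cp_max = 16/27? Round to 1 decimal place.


The Betz coefficient Cp_max = 16/27 = 0.5926
v^3 = 8.1^3 = 531.441
P_betz = 0.5 * rho * A * v^3 * Cp_max
P_betz = 0.5 * 1.186 * 11190.9 * 531.441 * 0.5926
P_betz = 2089926.4 W

2089926.4


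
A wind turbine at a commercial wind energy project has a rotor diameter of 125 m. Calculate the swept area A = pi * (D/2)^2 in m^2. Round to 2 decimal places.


Compute the rotor radius:
  r = D / 2 = 125 / 2 = 62.5 m
Calculate swept area:
  A = pi * r^2 = pi * 62.5^2
  A = 12271.85 m^2

12271.85


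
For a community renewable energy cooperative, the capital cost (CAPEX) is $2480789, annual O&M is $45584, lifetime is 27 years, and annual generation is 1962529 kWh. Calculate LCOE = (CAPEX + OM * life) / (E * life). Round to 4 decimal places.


Total cost = CAPEX + OM * lifetime = 2480789 + 45584 * 27 = 2480789 + 1230768 = 3711557
Total generation = annual * lifetime = 1962529 * 27 = 52988283 kWh
LCOE = 3711557 / 52988283
LCOE = 0.0700 $/kWh

0.0700


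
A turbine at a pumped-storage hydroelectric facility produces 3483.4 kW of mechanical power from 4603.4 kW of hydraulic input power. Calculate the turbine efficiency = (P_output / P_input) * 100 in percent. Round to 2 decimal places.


Turbine efficiency = (output power / input power) * 100
eta = (3483.4 / 4603.4) * 100
eta = 75.67%

75.67


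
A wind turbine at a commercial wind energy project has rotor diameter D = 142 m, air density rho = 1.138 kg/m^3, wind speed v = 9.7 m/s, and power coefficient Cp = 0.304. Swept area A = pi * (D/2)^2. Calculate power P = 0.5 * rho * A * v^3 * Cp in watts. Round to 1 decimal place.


Step 1 -- Compute swept area:
  A = pi * (D/2)^2 = pi * (142/2)^2 = 15836.77 m^2
Step 2 -- Apply wind power equation:
  P = 0.5 * rho * A * v^3 * Cp
  v^3 = 9.7^3 = 912.673
  P = 0.5 * 1.138 * 15836.77 * 912.673 * 0.304
  P = 2500159.0 W

2500159.0


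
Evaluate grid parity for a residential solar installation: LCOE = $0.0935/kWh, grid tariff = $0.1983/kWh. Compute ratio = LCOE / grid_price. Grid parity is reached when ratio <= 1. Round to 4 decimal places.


Compare LCOE to grid price:
  LCOE = $0.0935/kWh, Grid price = $0.1983/kWh
  Ratio = LCOE / grid_price = 0.0935 / 0.1983 = 0.4715
  Grid parity achieved (ratio <= 1)? yes

0.4715


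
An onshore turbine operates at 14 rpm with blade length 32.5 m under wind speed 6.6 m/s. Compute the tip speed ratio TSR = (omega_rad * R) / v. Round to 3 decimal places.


Convert rotational speed to rad/s:
  omega = 14 * 2 * pi / 60 = 1.4661 rad/s
Compute tip speed:
  v_tip = omega * R = 1.4661 * 32.5 = 47.647 m/s
Tip speed ratio:
  TSR = v_tip / v_wind = 47.647 / 6.6 = 7.219

7.219


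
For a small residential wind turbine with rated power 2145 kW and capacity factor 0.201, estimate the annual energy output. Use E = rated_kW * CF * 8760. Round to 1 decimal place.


Annual energy = rated_kW * capacity_factor * hours_per_year
Given: P_rated = 2145 kW, CF = 0.201, hours = 8760
E = 2145 * 0.201 * 8760
E = 3776830.2 kWh

3776830.2


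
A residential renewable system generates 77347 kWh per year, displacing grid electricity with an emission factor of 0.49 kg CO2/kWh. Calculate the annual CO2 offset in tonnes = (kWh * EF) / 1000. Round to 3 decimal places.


CO2 offset in kg = generation * emission_factor
CO2 offset = 77347 * 0.49 = 37900.03 kg
Convert to tonnes:
  CO2 offset = 37900.03 / 1000 = 37.900 tonnes

37.900


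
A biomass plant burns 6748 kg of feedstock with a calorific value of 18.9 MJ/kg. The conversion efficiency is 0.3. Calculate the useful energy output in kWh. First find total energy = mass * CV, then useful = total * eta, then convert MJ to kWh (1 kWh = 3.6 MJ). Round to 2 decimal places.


Total energy = mass * CV = 6748 * 18.9 = 127537.2 MJ
Useful energy = total * eta = 127537.2 * 0.3 = 38261.16 MJ
Convert to kWh: 38261.16 / 3.6
Useful energy = 10628.10 kWh

10628.10


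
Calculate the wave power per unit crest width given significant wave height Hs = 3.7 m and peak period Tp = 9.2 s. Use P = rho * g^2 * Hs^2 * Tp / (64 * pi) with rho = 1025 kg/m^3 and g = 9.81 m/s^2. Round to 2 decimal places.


Apply wave power formula:
  g^2 = 9.81^2 = 96.2361
  Hs^2 = 3.7^2 = 13.69
  Numerator = rho * g^2 * Hs^2 * Tp = 1025 * 96.2361 * 13.69 * 9.2 = 12423762.93
  Denominator = 64 * pi = 201.0619
  P = 12423762.93 / 201.0619 = 61790.73 W/m

61790.73


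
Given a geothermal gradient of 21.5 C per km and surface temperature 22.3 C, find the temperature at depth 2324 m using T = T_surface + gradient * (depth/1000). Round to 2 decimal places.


Convert depth to km: 2324 / 1000 = 2.324 km
Temperature increase = gradient * depth_km = 21.5 * 2.324 = 49.97 C
Temperature at depth = T_surface + delta_T = 22.3 + 49.97
T = 72.27 C

72.27


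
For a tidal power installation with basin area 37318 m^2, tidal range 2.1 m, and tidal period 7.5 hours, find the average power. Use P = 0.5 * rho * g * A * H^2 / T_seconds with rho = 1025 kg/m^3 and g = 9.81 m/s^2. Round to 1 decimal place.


Convert period to seconds: T = 7.5 * 3600 = 27000.0 s
H^2 = 2.1^2 = 4.41
P = 0.5 * rho * g * A * H^2 / T
P = 0.5 * 1025 * 9.81 * 37318 * 4.41 / 27000.0
P = 30644.7 W

30644.7


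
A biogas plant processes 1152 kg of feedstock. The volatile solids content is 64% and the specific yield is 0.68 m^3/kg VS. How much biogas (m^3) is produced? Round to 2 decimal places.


Compute volatile solids:
  VS = mass * VS_fraction = 1152 * 0.64 = 737.28 kg
Calculate biogas volume:
  Biogas = VS * specific_yield = 737.28 * 0.68
  Biogas = 501.35 m^3

501.35


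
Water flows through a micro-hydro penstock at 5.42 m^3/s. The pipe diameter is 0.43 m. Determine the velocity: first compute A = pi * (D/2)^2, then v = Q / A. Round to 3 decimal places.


Compute pipe cross-sectional area:
  A = pi * (D/2)^2 = pi * (0.43/2)^2 = 0.1452 m^2
Calculate velocity:
  v = Q / A = 5.42 / 0.1452
  v = 37.323 m/s

37.323


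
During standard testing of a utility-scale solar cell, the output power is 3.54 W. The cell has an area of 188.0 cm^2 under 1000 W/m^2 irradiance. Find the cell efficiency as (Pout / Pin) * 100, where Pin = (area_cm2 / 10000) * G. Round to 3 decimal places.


First compute the input power:
  Pin = area_cm2 / 10000 * G = 188.0 / 10000 * 1000 = 18.8 W
Then compute efficiency:
  Efficiency = (Pout / Pin) * 100 = (3.54 / 18.8) * 100
  Efficiency = 18.830%

18.830


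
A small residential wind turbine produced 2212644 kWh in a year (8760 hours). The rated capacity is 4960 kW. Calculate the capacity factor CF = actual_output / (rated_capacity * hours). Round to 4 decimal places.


Capacity factor = actual output / maximum possible output
Maximum possible = rated * hours = 4960 * 8760 = 43449600 kWh
CF = 2212644 / 43449600
CF = 0.0509

0.0509


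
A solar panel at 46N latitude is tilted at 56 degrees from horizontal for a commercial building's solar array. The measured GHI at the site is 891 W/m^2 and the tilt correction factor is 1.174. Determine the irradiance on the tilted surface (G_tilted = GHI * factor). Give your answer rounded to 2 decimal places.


Identify the given values:
  GHI = 891 W/m^2, tilt correction factor = 1.174
Apply the formula G_tilted = GHI * factor:
  G_tilted = 891 * 1.174
  G_tilted = 1046.03 W/m^2

1046.03


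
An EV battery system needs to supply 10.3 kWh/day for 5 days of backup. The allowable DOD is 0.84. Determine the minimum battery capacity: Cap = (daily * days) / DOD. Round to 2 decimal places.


Total energy needed = daily * days = 10.3 * 5 = 51.5 kWh
Account for depth of discharge:
  Cap = total_energy / DOD = 51.5 / 0.84
  Cap = 61.31 kWh

61.31


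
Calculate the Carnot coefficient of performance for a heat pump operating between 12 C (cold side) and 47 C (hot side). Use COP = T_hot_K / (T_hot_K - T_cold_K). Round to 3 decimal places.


Convert to Kelvin:
  T_hot = 47 + 273.15 = 320.15 K
  T_cold = 12 + 273.15 = 285.15 K
Apply Carnot COP formula:
  COP = T_hot_K / (T_hot_K - T_cold_K) = 320.15 / 35.0
  COP = 9.147

9.147


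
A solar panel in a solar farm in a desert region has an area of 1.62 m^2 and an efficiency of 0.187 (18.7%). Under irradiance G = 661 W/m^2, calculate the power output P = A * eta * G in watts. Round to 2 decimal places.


Use the solar power formula P = A * eta * G.
Given: A = 1.62 m^2, eta = 0.187, G = 661 W/m^2
P = 1.62 * 0.187 * 661
P = 200.24 W

200.24


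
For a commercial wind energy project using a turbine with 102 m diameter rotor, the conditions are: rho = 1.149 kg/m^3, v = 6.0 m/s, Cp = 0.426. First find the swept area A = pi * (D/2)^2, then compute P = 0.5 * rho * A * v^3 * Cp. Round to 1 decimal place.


Step 1 -- Compute swept area:
  A = pi * (D/2)^2 = pi * (102/2)^2 = 8171.28 m^2
Step 2 -- Apply wind power equation:
  P = 0.5 * rho * A * v^3 * Cp
  v^3 = 6.0^3 = 216.0
  P = 0.5 * 1.149 * 8171.28 * 216.0 * 0.426
  P = 431960.1 W

431960.1


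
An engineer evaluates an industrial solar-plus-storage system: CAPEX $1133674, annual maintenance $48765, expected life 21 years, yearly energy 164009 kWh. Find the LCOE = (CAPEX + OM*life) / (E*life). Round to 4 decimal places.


Total cost = CAPEX + OM * lifetime = 1133674 + 48765 * 21 = 1133674 + 1024065 = 2157739
Total generation = annual * lifetime = 164009 * 21 = 3444189 kWh
LCOE = 2157739 / 3444189
LCOE = 0.6265 $/kWh

0.6265


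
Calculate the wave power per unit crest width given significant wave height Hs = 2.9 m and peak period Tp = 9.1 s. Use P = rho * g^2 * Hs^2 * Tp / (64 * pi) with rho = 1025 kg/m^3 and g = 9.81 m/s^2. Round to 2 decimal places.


Apply wave power formula:
  g^2 = 9.81^2 = 96.2361
  Hs^2 = 2.9^2 = 8.41
  Numerator = rho * g^2 * Hs^2 * Tp = 1025 * 96.2361 * 8.41 * 9.1 = 7549171.09
  Denominator = 64 * pi = 201.0619
  P = 7549171.09 / 201.0619 = 37546.50 W/m

37546.50


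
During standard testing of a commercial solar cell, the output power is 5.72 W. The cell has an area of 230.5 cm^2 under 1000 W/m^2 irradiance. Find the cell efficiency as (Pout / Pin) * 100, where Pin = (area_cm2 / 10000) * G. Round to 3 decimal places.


First compute the input power:
  Pin = area_cm2 / 10000 * G = 230.5 / 10000 * 1000 = 23.05 W
Then compute efficiency:
  Efficiency = (Pout / Pin) * 100 = (5.72 / 23.05) * 100
  Efficiency = 24.816%

24.816


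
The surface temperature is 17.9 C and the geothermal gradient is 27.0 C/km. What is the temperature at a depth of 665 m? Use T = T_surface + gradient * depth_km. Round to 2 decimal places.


Convert depth to km: 665 / 1000 = 0.665 km
Temperature increase = gradient * depth_km = 27.0 * 0.665 = 17.96 C
Temperature at depth = T_surface + delta_T = 17.9 + 17.96
T = 35.86 C

35.86


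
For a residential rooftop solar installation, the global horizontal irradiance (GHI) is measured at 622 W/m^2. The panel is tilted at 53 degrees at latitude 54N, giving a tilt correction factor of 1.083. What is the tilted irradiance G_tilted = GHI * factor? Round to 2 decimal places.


Identify the given values:
  GHI = 622 W/m^2, tilt correction factor = 1.083
Apply the formula G_tilted = GHI * factor:
  G_tilted = 622 * 1.083
  G_tilted = 673.63 W/m^2

673.63


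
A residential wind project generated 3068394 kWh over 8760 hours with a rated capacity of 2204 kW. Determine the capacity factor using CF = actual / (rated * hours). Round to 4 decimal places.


Capacity factor = actual output / maximum possible output
Maximum possible = rated * hours = 2204 * 8760 = 19307040 kWh
CF = 3068394 / 19307040
CF = 0.1589

0.1589


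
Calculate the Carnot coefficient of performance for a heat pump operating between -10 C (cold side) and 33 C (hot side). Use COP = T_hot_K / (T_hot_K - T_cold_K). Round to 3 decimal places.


Convert to Kelvin:
  T_hot = 33 + 273.15 = 306.15 K
  T_cold = -10 + 273.15 = 263.15 K
Apply Carnot COP formula:
  COP = T_hot_K / (T_hot_K - T_cold_K) = 306.15 / 43.0
  COP = 7.120

7.120


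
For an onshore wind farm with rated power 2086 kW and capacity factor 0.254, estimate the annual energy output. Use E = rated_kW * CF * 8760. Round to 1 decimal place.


Annual energy = rated_kW * capacity_factor * hours_per_year
Given: P_rated = 2086 kW, CF = 0.254, hours = 8760
E = 2086 * 0.254 * 8760
E = 4641433.4 kWh

4641433.4


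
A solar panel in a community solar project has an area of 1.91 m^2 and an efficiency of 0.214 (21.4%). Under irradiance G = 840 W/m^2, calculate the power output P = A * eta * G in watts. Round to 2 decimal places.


Use the solar power formula P = A * eta * G.
Given: A = 1.91 m^2, eta = 0.214, G = 840 W/m^2
P = 1.91 * 0.214 * 840
P = 343.34 W

343.34


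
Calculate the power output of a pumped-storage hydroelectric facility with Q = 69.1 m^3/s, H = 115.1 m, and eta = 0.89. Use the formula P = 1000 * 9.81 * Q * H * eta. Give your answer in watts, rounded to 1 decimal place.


Apply the hydropower formula P = rho * g * Q * H * eta
rho * g = 1000 * 9.81 = 9810.0
P = 9810.0 * 69.1 * 115.1 * 0.89
P = 69440427.4 W

69440427.4


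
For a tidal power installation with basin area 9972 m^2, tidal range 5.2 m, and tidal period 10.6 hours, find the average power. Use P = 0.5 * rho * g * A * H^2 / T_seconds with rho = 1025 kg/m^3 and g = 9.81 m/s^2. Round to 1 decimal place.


Convert period to seconds: T = 10.6 * 3600 = 38160.0 s
H^2 = 5.2^2 = 27.04
P = 0.5 * rho * g * A * H^2 / T
P = 0.5 * 1025 * 9.81 * 9972 * 27.04 / 38160.0
P = 35525.8 W

35525.8


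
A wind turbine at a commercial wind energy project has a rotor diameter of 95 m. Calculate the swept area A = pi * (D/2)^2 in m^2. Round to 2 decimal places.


Compute the rotor radius:
  r = D / 2 = 95 / 2 = 47.5 m
Calculate swept area:
  A = pi * r^2 = pi * 47.5^2
  A = 7088.22 m^2

7088.22


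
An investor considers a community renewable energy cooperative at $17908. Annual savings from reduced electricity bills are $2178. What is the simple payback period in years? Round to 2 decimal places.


Simple payback period = initial cost / annual savings
Payback = 17908 / 2178
Payback = 8.22 years

8.22


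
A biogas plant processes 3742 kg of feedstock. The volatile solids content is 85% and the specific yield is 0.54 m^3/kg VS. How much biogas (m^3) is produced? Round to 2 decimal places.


Compute volatile solids:
  VS = mass * VS_fraction = 3742 * 0.85 = 3180.7 kg
Calculate biogas volume:
  Biogas = VS * specific_yield = 3180.7 * 0.54
  Biogas = 1717.58 m^3

1717.58


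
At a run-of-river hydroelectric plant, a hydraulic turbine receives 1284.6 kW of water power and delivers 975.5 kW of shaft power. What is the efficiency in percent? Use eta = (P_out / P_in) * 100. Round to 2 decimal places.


Turbine efficiency = (output power / input power) * 100
eta = (975.5 / 1284.6) * 100
eta = 75.94%

75.94


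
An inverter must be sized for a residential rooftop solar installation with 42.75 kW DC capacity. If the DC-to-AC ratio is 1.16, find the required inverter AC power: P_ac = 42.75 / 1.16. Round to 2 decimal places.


The inverter AC capacity is determined by the DC/AC ratio.
Given: P_dc = 42.75 kW, DC/AC ratio = 1.16
P_ac = P_dc / ratio = 42.75 / 1.16
P_ac = 36.85 kW

36.85


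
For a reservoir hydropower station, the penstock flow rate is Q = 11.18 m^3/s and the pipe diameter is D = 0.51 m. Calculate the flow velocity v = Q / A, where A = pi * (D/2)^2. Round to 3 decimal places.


Compute pipe cross-sectional area:
  A = pi * (D/2)^2 = pi * (0.51/2)^2 = 0.2043 m^2
Calculate velocity:
  v = Q / A = 11.18 / 0.2043
  v = 54.728 m/s

54.728


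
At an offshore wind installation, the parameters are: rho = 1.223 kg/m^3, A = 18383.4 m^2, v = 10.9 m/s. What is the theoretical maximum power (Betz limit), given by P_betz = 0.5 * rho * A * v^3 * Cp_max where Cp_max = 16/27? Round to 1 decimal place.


The Betz coefficient Cp_max = 16/27 = 0.5926
v^3 = 10.9^3 = 1295.029
P_betz = 0.5 * rho * A * v^3 * Cp_max
P_betz = 0.5 * 1.223 * 18383.4 * 1295.029 * 0.5926
P_betz = 8626964.5 W

8626964.5


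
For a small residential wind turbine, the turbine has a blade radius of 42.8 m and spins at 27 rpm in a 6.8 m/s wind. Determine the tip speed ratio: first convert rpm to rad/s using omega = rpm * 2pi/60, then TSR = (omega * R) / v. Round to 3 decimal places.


Convert rotational speed to rad/s:
  omega = 27 * 2 * pi / 60 = 2.8274 rad/s
Compute tip speed:
  v_tip = omega * R = 2.8274 * 42.8 = 121.014 m/s
Tip speed ratio:
  TSR = v_tip / v_wind = 121.014 / 6.8 = 17.796

17.796


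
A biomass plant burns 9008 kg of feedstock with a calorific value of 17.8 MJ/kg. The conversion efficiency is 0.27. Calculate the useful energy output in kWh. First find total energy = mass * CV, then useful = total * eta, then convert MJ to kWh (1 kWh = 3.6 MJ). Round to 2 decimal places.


Total energy = mass * CV = 9008 * 17.8 = 160342.4 MJ
Useful energy = total * eta = 160342.4 * 0.27 = 43292.45 MJ
Convert to kWh: 43292.45 / 3.6
Useful energy = 12025.68 kWh

12025.68


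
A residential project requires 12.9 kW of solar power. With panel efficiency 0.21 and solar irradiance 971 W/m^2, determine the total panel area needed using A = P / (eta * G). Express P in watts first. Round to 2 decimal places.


Convert target power to watts: P = 12.9 * 1000 = 12900.0 W
Compute denominator: eta * G = 0.21 * 971 = 203.91
Required area A = P / (eta * G) = 12900.0 / 203.91
A = 63.26 m^2

63.26


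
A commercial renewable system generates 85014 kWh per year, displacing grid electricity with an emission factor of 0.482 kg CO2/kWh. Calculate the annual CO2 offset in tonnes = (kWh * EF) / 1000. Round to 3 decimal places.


CO2 offset in kg = generation * emission_factor
CO2 offset = 85014 * 0.482 = 40976.75 kg
Convert to tonnes:
  CO2 offset = 40976.75 / 1000 = 40.977 tonnes

40.977


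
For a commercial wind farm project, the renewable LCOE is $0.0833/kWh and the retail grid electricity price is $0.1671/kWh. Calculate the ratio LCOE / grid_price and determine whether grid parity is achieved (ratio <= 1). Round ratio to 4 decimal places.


Compare LCOE to grid price:
  LCOE = $0.0833/kWh, Grid price = $0.1671/kWh
  Ratio = LCOE / grid_price = 0.0833 / 0.1671 = 0.4985
  Grid parity achieved (ratio <= 1)? yes

0.4985


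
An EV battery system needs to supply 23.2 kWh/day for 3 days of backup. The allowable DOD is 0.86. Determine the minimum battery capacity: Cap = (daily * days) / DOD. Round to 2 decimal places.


Total energy needed = daily * days = 23.2 * 3 = 69.6 kWh
Account for depth of discharge:
  Cap = total_energy / DOD = 69.6 / 0.86
  Cap = 80.93 kWh

80.93


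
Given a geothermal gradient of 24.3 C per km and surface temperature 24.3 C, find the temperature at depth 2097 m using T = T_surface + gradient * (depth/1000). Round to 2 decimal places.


Convert depth to km: 2097 / 1000 = 2.097 km
Temperature increase = gradient * depth_km = 24.3 * 2.097 = 50.96 C
Temperature at depth = T_surface + delta_T = 24.3 + 50.96
T = 75.26 C

75.26


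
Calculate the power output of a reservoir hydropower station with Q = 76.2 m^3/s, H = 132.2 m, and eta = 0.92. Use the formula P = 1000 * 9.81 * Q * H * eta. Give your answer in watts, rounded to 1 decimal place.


Apply the hydropower formula P = rho * g * Q * H * eta
rho * g = 1000 * 9.81 = 9810.0
P = 9810.0 * 76.2 * 132.2 * 0.92
P = 90916615.7 W

90916615.7


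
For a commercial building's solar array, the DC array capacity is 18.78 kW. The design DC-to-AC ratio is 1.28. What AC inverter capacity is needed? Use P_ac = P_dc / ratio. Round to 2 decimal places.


The inverter AC capacity is determined by the DC/AC ratio.
Given: P_dc = 18.78 kW, DC/AC ratio = 1.28
P_ac = P_dc / ratio = 18.78 / 1.28
P_ac = 14.67 kW

14.67


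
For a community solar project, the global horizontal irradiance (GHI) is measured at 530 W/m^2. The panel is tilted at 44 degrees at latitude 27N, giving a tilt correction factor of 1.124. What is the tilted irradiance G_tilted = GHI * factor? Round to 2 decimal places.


Identify the given values:
  GHI = 530 W/m^2, tilt correction factor = 1.124
Apply the formula G_tilted = GHI * factor:
  G_tilted = 530 * 1.124
  G_tilted = 595.72 W/m^2

595.72


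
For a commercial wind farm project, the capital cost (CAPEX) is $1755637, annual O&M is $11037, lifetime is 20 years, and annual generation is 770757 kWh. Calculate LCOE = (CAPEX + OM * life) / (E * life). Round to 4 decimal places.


Total cost = CAPEX + OM * lifetime = 1755637 + 11037 * 20 = 1755637 + 220740 = 1976377
Total generation = annual * lifetime = 770757 * 20 = 15415140 kWh
LCOE = 1976377 / 15415140
LCOE = 0.1282 $/kWh

0.1282


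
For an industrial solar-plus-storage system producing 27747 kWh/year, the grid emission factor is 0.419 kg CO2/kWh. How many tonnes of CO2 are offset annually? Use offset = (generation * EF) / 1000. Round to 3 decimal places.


CO2 offset in kg = generation * emission_factor
CO2 offset = 27747 * 0.419 = 11625.99 kg
Convert to tonnes:
  CO2 offset = 11625.99 / 1000 = 11.626 tonnes

11.626


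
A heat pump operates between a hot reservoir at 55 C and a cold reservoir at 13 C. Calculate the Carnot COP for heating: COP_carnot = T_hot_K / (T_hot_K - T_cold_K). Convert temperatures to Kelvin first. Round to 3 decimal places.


Convert to Kelvin:
  T_hot = 55 + 273.15 = 328.15 K
  T_cold = 13 + 273.15 = 286.15 K
Apply Carnot COP formula:
  COP = T_hot_K / (T_hot_K - T_cold_K) = 328.15 / 42.0
  COP = 7.813

7.813


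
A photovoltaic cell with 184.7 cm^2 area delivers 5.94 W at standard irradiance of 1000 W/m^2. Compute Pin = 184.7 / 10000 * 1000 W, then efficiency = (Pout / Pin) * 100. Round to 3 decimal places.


First compute the input power:
  Pin = area_cm2 / 10000 * G = 184.7 / 10000 * 1000 = 18.47 W
Then compute efficiency:
  Efficiency = (Pout / Pin) * 100 = (5.94 / 18.47) * 100
  Efficiency = 32.160%

32.160


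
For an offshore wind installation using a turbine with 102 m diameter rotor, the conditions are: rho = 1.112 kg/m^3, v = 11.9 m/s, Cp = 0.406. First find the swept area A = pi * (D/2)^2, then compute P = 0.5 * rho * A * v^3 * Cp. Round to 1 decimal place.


Step 1 -- Compute swept area:
  A = pi * (D/2)^2 = pi * (102/2)^2 = 8171.28 m^2
Step 2 -- Apply wind power equation:
  P = 0.5 * rho * A * v^3 * Cp
  v^3 = 11.9^3 = 1685.159
  P = 0.5 * 1.112 * 8171.28 * 1685.159 * 0.406
  P = 3108364.5 W

3108364.5


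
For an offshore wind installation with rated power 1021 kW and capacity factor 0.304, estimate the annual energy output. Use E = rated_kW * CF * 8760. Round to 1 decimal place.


Annual energy = rated_kW * capacity_factor * hours_per_year
Given: P_rated = 1021 kW, CF = 0.304, hours = 8760
E = 1021 * 0.304 * 8760
E = 2718963.8 kWh

2718963.8


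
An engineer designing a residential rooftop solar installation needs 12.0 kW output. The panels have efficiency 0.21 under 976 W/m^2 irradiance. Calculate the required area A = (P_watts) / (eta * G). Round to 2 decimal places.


Convert target power to watts: P = 12.0 * 1000 = 12000.0 W
Compute denominator: eta * G = 0.21 * 976 = 204.96
Required area A = P / (eta * G) = 12000.0 / 204.96
A = 58.55 m^2

58.55


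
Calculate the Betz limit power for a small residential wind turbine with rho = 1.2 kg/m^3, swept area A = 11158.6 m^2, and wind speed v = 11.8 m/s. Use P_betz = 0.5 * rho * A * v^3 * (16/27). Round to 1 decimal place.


The Betz coefficient Cp_max = 16/27 = 0.5926
v^3 = 11.8^3 = 1643.032
P_betz = 0.5 * rho * A * v^3 * Cp_max
P_betz = 0.5 * 1.2 * 11158.6 * 1643.032 * 0.5926
P_betz = 6518733.1 W

6518733.1


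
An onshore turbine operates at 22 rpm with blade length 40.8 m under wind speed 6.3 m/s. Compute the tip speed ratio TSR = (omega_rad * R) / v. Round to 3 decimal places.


Convert rotational speed to rad/s:
  omega = 22 * 2 * pi / 60 = 2.3038 rad/s
Compute tip speed:
  v_tip = omega * R = 2.3038 * 40.8 = 93.996 m/s
Tip speed ratio:
  TSR = v_tip / v_wind = 93.996 / 6.3 = 14.920

14.920


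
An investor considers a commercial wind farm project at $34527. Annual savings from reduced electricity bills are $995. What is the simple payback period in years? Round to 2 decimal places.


Simple payback period = initial cost / annual savings
Payback = 34527 / 995
Payback = 34.70 years

34.70


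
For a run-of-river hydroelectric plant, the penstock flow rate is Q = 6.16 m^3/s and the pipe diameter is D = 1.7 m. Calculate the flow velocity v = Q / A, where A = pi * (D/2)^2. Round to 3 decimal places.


Compute pipe cross-sectional area:
  A = pi * (D/2)^2 = pi * (1.7/2)^2 = 2.2698 m^2
Calculate velocity:
  v = Q / A = 6.16 / 2.2698
  v = 2.714 m/s

2.714


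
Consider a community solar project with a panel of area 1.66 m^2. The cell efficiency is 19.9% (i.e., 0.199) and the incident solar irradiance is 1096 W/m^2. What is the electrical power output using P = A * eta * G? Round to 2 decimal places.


Use the solar power formula P = A * eta * G.
Given: A = 1.66 m^2, eta = 0.199, G = 1096 W/m^2
P = 1.66 * 0.199 * 1096
P = 362.05 W

362.05


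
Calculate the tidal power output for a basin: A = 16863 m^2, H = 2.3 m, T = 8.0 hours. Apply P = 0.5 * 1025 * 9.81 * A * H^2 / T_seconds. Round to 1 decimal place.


Convert period to seconds: T = 8.0 * 3600 = 28800.0 s
H^2 = 2.3^2 = 5.29
P = 0.5 * rho * g * A * H^2 / T
P = 0.5 * 1025 * 9.81 * 16863 * 5.29 / 28800.0
P = 15572.6 W

15572.6


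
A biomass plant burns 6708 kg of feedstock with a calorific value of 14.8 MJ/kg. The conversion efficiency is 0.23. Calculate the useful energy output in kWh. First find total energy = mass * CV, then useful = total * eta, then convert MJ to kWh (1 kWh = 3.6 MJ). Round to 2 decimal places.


Total energy = mass * CV = 6708 * 14.8 = 99278.4 MJ
Useful energy = total * eta = 99278.4 * 0.23 = 22834.03 MJ
Convert to kWh: 22834.03 / 3.6
Useful energy = 6342.79 kWh

6342.79


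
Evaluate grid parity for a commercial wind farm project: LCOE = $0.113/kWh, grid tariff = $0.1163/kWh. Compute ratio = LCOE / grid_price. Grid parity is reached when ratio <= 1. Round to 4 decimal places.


Compare LCOE to grid price:
  LCOE = $0.113/kWh, Grid price = $0.1163/kWh
  Ratio = LCOE / grid_price = 0.113 / 0.1163 = 0.9716
  Grid parity achieved (ratio <= 1)? yes

0.9716


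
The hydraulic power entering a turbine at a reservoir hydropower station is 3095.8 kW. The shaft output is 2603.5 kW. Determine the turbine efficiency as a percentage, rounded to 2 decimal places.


Turbine efficiency = (output power / input power) * 100
eta = (2603.5 / 3095.8) * 100
eta = 84.10%

84.10


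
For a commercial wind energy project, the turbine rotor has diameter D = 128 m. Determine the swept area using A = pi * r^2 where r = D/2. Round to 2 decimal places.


Compute the rotor radius:
  r = D / 2 = 128 / 2 = 64.0 m
Calculate swept area:
  A = pi * r^2 = pi * 64.0^2
  A = 12867.96 m^2

12867.96


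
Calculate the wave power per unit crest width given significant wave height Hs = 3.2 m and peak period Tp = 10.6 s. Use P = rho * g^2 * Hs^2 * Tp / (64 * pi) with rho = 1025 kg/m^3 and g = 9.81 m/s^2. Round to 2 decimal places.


Apply wave power formula:
  g^2 = 9.81^2 = 96.2361
  Hs^2 = 3.2^2 = 10.24
  Numerator = rho * g^2 * Hs^2 * Tp = 1025 * 96.2361 * 10.24 * 10.6 = 10706997.52
  Denominator = 64 * pi = 201.0619
  P = 10706997.52 / 201.0619 = 53252.24 W/m

53252.24


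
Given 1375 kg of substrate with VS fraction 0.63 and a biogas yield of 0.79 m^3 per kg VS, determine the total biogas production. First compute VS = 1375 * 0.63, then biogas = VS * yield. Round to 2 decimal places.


Compute volatile solids:
  VS = mass * VS_fraction = 1375 * 0.63 = 866.25 kg
Calculate biogas volume:
  Biogas = VS * specific_yield = 866.25 * 0.79
  Biogas = 684.34 m^3

684.34


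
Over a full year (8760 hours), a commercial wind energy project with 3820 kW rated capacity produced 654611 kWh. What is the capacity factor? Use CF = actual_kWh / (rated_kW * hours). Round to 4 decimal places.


Capacity factor = actual output / maximum possible output
Maximum possible = rated * hours = 3820 * 8760 = 33463200 kWh
CF = 654611 / 33463200
CF = 0.0196

0.0196


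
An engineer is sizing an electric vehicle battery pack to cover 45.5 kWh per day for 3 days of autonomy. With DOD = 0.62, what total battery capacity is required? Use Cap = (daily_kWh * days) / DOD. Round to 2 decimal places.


Total energy needed = daily * days = 45.5 * 3 = 136.5 kWh
Account for depth of discharge:
  Cap = total_energy / DOD = 136.5 / 0.62
  Cap = 220.16 kWh

220.16


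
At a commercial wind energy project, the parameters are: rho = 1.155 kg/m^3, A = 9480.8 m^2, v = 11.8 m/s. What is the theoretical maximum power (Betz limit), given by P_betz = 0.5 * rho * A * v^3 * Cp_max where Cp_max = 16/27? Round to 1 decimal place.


The Betz coefficient Cp_max = 16/27 = 0.5926
v^3 = 11.8^3 = 1643.032
P_betz = 0.5 * rho * A * v^3 * Cp_max
P_betz = 0.5 * 1.155 * 9480.8 * 1643.032 * 0.5926
P_betz = 5330883.8 W

5330883.8


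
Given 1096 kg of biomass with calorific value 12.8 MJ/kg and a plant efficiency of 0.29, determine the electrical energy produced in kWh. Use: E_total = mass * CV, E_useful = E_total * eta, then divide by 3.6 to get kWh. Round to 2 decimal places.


Total energy = mass * CV = 1096 * 12.8 = 14028.8 MJ
Useful energy = total * eta = 14028.8 * 0.29 = 4068.35 MJ
Convert to kWh: 4068.35 / 3.6
Useful energy = 1130.10 kWh

1130.10


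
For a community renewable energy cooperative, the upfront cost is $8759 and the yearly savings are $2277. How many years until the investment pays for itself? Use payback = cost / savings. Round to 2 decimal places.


Simple payback period = initial cost / annual savings
Payback = 8759 / 2277
Payback = 3.85 years

3.85


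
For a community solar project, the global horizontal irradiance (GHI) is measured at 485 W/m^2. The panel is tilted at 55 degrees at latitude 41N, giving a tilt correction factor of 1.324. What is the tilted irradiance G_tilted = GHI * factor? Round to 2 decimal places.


Identify the given values:
  GHI = 485 W/m^2, tilt correction factor = 1.324
Apply the formula G_tilted = GHI * factor:
  G_tilted = 485 * 1.324
  G_tilted = 642.14 W/m^2

642.14


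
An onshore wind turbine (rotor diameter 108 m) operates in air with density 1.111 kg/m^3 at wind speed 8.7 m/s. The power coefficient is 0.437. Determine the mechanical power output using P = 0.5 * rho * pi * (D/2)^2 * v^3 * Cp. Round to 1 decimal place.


Step 1 -- Compute swept area:
  A = pi * (D/2)^2 = pi * (108/2)^2 = 9160.88 m^2
Step 2 -- Apply wind power equation:
  P = 0.5 * rho * A * v^3 * Cp
  v^3 = 8.7^3 = 658.503
  P = 0.5 * 1.111 * 9160.88 * 658.503 * 0.437
  P = 1464403.1 W

1464403.1


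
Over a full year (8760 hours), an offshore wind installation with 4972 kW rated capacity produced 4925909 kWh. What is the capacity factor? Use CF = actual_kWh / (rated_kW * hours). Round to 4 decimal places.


Capacity factor = actual output / maximum possible output
Maximum possible = rated * hours = 4972 * 8760 = 43554720 kWh
CF = 4925909 / 43554720
CF = 0.1131

0.1131


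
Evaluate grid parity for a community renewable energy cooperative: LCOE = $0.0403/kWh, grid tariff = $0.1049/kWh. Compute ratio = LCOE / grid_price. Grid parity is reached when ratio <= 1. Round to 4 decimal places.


Compare LCOE to grid price:
  LCOE = $0.0403/kWh, Grid price = $0.1049/kWh
  Ratio = LCOE / grid_price = 0.0403 / 0.1049 = 0.3842
  Grid parity achieved (ratio <= 1)? yes

0.3842


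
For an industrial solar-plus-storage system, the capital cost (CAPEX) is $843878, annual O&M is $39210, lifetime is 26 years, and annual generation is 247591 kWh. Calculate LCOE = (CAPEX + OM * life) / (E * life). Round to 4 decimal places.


Total cost = CAPEX + OM * lifetime = 843878 + 39210 * 26 = 843878 + 1019460 = 1863338
Total generation = annual * lifetime = 247591 * 26 = 6437366 kWh
LCOE = 1863338 / 6437366
LCOE = 0.2895 $/kWh

0.2895


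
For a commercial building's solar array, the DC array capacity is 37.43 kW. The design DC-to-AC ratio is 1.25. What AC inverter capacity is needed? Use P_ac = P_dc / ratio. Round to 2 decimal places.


The inverter AC capacity is determined by the DC/AC ratio.
Given: P_dc = 37.43 kW, DC/AC ratio = 1.25
P_ac = P_dc / ratio = 37.43 / 1.25
P_ac = 29.94 kW

29.94


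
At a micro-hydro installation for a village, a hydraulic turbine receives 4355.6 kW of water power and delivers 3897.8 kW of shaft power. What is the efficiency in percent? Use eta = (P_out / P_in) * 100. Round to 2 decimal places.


Turbine efficiency = (output power / input power) * 100
eta = (3897.8 / 4355.6) * 100
eta = 89.49%

89.49


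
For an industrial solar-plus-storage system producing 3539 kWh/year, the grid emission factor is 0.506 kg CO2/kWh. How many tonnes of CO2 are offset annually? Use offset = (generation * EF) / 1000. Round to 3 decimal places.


CO2 offset in kg = generation * emission_factor
CO2 offset = 3539 * 0.506 = 1790.73 kg
Convert to tonnes:
  CO2 offset = 1790.73 / 1000 = 1.791 tonnes

1.791


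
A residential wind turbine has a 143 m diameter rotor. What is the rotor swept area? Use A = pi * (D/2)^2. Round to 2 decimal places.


Compute the rotor radius:
  r = D / 2 = 143 / 2 = 71.5 m
Calculate swept area:
  A = pi * r^2 = pi * 71.5^2
  A = 16060.61 m^2

16060.61


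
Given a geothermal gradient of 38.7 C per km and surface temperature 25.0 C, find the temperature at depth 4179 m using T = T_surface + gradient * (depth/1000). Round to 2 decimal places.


Convert depth to km: 4179 / 1000 = 4.179 km
Temperature increase = gradient * depth_km = 38.7 * 4.179 = 161.73 C
Temperature at depth = T_surface + delta_T = 25.0 + 161.73
T = 186.73 C

186.73


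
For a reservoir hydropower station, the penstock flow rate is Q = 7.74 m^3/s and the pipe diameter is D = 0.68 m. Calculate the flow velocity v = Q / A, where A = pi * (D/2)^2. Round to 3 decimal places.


Compute pipe cross-sectional area:
  A = pi * (D/2)^2 = pi * (0.68/2)^2 = 0.3632 m^2
Calculate velocity:
  v = Q / A = 7.74 / 0.3632
  v = 21.312 m/s

21.312


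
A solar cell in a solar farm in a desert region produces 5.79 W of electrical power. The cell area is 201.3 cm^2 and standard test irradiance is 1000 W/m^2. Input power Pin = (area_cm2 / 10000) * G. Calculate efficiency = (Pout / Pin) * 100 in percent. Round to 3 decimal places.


First compute the input power:
  Pin = area_cm2 / 10000 * G = 201.3 / 10000 * 1000 = 20.13 W
Then compute efficiency:
  Efficiency = (Pout / Pin) * 100 = (5.79 / 20.13) * 100
  Efficiency = 28.763%

28.763


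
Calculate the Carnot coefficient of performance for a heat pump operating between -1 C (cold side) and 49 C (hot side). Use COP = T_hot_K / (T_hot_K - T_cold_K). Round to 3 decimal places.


Convert to Kelvin:
  T_hot = 49 + 273.15 = 322.15 K
  T_cold = -1 + 273.15 = 272.15 K
Apply Carnot COP formula:
  COP = T_hot_K / (T_hot_K - T_cold_K) = 322.15 / 50.0
  COP = 6.443

6.443


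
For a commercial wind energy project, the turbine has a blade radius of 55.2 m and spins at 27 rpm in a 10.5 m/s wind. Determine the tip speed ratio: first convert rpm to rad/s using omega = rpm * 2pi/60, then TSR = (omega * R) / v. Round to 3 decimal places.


Convert rotational speed to rad/s:
  omega = 27 * 2 * pi / 60 = 2.8274 rad/s
Compute tip speed:
  v_tip = omega * R = 2.8274 * 55.2 = 156.074 m/s
Tip speed ratio:
  TSR = v_tip / v_wind = 156.074 / 10.5 = 14.864

14.864


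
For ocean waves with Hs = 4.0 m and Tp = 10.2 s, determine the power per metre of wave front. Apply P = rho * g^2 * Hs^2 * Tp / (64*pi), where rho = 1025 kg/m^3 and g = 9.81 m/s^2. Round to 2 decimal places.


Apply wave power formula:
  g^2 = 9.81^2 = 96.2361
  Hs^2 = 4.0^2 = 16.0
  Numerator = rho * g^2 * Hs^2 * Tp = 1025 * 96.2361 * 16.0 * 10.2 = 16098374.81
  Denominator = 64 * pi = 201.0619
  P = 16098374.81 / 201.0619 = 80066.75 W/m

80066.75


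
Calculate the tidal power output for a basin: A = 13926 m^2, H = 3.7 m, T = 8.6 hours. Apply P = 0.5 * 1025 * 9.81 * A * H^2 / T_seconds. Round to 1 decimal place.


Convert period to seconds: T = 8.6 * 3600 = 30960.0 s
H^2 = 3.7^2 = 13.69
P = 0.5 * rho * g * A * H^2 / T
P = 0.5 * 1025 * 9.81 * 13926 * 13.69 / 30960.0
P = 30959.3 W

30959.3


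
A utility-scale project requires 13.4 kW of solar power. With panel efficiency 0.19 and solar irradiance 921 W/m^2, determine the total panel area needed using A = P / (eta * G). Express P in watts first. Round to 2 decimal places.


Convert target power to watts: P = 13.4 * 1000 = 13400.0 W
Compute denominator: eta * G = 0.19 * 921 = 174.99
Required area A = P / (eta * G) = 13400.0 / 174.99
A = 76.58 m^2

76.58


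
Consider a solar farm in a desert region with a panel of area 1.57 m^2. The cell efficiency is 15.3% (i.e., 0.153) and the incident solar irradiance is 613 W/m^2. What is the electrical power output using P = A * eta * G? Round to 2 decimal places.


Use the solar power formula P = A * eta * G.
Given: A = 1.57 m^2, eta = 0.153, G = 613 W/m^2
P = 1.57 * 0.153 * 613
P = 147.25 W

147.25


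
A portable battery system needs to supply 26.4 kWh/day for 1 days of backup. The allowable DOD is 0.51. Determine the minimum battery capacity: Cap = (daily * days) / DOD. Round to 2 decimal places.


Total energy needed = daily * days = 26.4 * 1 = 26.4 kWh
Account for depth of discharge:
  Cap = total_energy / DOD = 26.4 / 0.51
  Cap = 51.76 kWh

51.76
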